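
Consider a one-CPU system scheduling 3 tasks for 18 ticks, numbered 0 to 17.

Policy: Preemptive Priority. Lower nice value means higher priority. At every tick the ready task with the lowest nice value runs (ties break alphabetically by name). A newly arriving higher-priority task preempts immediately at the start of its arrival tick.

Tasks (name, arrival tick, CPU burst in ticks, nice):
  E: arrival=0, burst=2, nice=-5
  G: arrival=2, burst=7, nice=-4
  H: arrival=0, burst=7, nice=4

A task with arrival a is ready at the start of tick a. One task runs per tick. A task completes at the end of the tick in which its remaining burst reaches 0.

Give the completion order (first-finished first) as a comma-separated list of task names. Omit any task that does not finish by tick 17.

completion order = E, G, H

t=0: ready={E,H} → run E
t=1: ready={E,H} → run E
t=2: ready={G,H} → run G
t=3: ready={G,H} → run G
t=4: ready={G,H} → run G
t=5: ready={G,H} → run G
t=6: ready={G,H} → run G
t=7: ready={G,H} → run G
t=8: ready={G,H} → run G
t=9: ready={H} → run H
t=10: ready={H} → run H
t=11: ready={H} → run H
t=12: ready={H} → run H
t=13: ready={H} → run H
t=14: ready={H} → run H
t=15: ready={H} → run H
t=16: (idle)
t=17: (idle)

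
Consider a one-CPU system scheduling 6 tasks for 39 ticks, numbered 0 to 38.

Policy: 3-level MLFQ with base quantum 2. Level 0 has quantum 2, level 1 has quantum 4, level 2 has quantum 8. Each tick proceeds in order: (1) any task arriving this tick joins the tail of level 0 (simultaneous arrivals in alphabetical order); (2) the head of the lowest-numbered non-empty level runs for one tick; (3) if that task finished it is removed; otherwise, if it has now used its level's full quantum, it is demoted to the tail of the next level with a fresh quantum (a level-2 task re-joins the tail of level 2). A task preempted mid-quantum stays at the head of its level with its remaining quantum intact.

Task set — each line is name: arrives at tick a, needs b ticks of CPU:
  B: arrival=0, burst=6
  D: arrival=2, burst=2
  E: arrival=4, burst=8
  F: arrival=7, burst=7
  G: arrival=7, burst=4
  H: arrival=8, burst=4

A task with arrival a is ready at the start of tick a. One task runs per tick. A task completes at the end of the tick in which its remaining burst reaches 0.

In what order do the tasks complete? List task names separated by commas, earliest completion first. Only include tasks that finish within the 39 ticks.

t=0: L0/L1/L2 = B/-/- → run B
t=1: L0/L1/L2 = B/-/- → run B
t=2: L0/L1/L2 = D/B/- → run D
t=3: L0/L1/L2 = D/B/- → run D
t=4: L0/L1/L2 = E/B/- → run E
t=5: L0/L1/L2 = E/B/- → run E
t=6: L0/L1/L2 = -/BE/- → run B
t=7: L0/L1/L2 = FG/BE/- → run F
t=8: L0/L1/L2 = FGH/BE/- → run F
t=9: L0/L1/L2 = GH/BEF/- → run G
t=10: L0/L1/L2 = GH/BEF/- → run G
t=11: L0/L1/L2 = H/BEFG/- → run H
t=12: L0/L1/L2 = H/BEFG/- → run H
t=13: L0/L1/L2 = -/BEFGH/- → run B
t=14: L0/L1/L2 = -/BEFGH/- → run B
t=15: L0/L1/L2 = -/BEFGH/- → run B
t=16: L0/L1/L2 = -/EFGH/- → run E
t=17: L0/L1/L2 = -/EFGH/- → run E
t=18: L0/L1/L2 = -/EFGH/- → run E
t=19: L0/L1/L2 = -/EFGH/- → run E
t=20: L0/L1/L2 = -/FGH/E → run F
t=21: L0/L1/L2 = -/FGH/E → run F
t=22: L0/L1/L2 = -/FGH/E → run F
t=23: L0/L1/L2 = -/FGH/E → run F
t=24: L0/L1/L2 = -/GH/EF → run G
t=25: L0/L1/L2 = -/GH/EF → run G
t=26: L0/L1/L2 = -/H/EF → run H
t=27: L0/L1/L2 = -/H/EF → run H
t=28: L0/L1/L2 = -/-/EF → run E
t=29: L0/L1/L2 = -/-/EF → run E
t=30: L0/L1/L2 = -/-/F → run F
t=31: (idle)
t=32: (idle)
t=33: (idle)
t=34: (idle)
t=35: (idle)
t=36: (idle)
t=37: (idle)
t=38: (idle)

completion order = D, B, G, H, E, F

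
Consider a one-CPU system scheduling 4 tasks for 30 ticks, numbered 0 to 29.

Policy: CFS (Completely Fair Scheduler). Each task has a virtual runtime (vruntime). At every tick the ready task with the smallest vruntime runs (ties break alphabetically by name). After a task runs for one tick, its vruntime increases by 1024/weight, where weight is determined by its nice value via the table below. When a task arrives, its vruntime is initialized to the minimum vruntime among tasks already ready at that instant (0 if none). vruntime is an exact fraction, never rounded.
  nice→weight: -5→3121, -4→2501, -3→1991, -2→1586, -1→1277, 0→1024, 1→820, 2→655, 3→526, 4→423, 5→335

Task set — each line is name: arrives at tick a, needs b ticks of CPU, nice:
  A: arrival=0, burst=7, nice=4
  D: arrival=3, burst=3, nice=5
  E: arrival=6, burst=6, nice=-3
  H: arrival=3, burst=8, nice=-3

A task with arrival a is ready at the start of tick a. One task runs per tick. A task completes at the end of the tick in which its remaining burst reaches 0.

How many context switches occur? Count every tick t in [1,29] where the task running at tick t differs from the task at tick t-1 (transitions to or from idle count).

t=0: vr[A=0] → run A
t=1: vr[A=1024/423] → run A
t=2: vr[A=2048/423] → run A
t=3: vr[A=1024/141 D=1024/141 H=1024/141] → run A
t=4: vr[A=4096/423 D=1024/141 H=1024/141] → run D
t=5: vr[A=4096/423 D=487424/47235 H=1024/141] → run H
t=6: vr[A=4096/423 D=487424/47235 E=2183168/280731 H=2183168/280731] → run E
t=7: vr[A=4096/423 D=487424/47235 E=2327552/280731 H=2183168/280731] → run H
t=8: vr[A=4096/423 D=487424/47235 E=2327552/280731 H=2327552/280731] → run E
t=9: vr[A=4096/423 D=487424/47235 E=2471936/280731 H=2327552/280731] → run H
t=10: vr[A=4096/423 D=487424/47235 E=2471936/280731 H=2471936/280731] → run E
t=11: vr[A=4096/423 D=487424/47235 E=2616320/280731 H=2471936/280731] → run H
t=12: vr[A=4096/423 D=487424/47235 E=2616320/280731 H=2616320/280731] → run E
t=13: vr[A=4096/423 D=487424/47235 E=2760704/280731 H=2616320/280731] → run H
t=14: vr[A=4096/423 D=487424/47235 E=2760704/280731 H=2760704/280731] → run A
t=15: vr[A=5120/423 D=487424/47235 E=2760704/280731 H=2760704/280731] → run E
t=16: vr[A=5120/423 D=487424/47235 E=2905088/280731 H=2760704/280731] → run H
t=17: vr[A=5120/423 D=487424/47235 E=2905088/280731 H=2905088/280731] → run D
t=18: vr[A=5120/423 D=631808/47235 E=2905088/280731 H=2905088/280731] → run E
t=19: vr[A=5120/423 D=631808/47235 H=2905088/280731] → run H
t=20: vr[A=5120/423 D=631808/47235 H=3049472/280731] → run H
t=21: vr[A=5120/423 D=631808/47235] → run A
t=22: vr[A=2048/141 D=631808/47235] → run D
t=23: vr[A=2048/141] → run A
t=24: (idle)
t=25: (idle)
t=26: (idle)
t=27: (idle)
t=28: (idle)
t=29: (idle)

context switches = 20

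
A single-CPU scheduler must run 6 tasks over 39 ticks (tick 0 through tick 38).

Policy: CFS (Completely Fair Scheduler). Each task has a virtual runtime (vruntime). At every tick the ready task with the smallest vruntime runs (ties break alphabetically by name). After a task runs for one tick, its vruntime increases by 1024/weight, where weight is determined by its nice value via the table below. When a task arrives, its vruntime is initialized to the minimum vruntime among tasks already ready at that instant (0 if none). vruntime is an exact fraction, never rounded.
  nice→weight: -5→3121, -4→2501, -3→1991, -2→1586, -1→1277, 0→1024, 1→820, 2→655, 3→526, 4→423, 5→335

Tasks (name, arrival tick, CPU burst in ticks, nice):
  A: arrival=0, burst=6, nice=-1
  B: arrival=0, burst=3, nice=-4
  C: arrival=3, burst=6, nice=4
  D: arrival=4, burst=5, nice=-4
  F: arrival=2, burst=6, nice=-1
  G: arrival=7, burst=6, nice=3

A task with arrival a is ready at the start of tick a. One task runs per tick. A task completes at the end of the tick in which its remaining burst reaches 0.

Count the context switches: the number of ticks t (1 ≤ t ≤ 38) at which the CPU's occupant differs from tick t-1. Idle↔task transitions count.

context switches = 31

t=0: vr[A=0 B=0] → run A
t=1: vr[A=1024/1277 B=0] → run B
t=2: vr[A=1024/1277 B=1024/2501 F=1024/2501] → run B
t=3: vr[A=1024/1277 B=2048/2501 C=1024/2501 F=1024/2501] → run C
t=4: vr[A=1024/1277 B=2048/2501 C=2994176/1057923 D=1024/2501 F=1024/2501] → run D
t=5: vr[A=1024/1277 B=2048/2501 C=2994176/1057923 D=2048/2501 F=1024/2501] → run F
t=6: vr[A=1024/1277 B=2048/2501 C=2994176/1057923 D=2048/2501 F=3868672/3193777] → run A
t=7: vr[A=2048/1277 B=2048/2501 C=2994176/1057923 D=2048/2501 F=3868672/3193777 G=2048/2501] → run B
t=8: vr[A=2048/1277 C=2994176/1057923 D=2048/2501 F=3868672/3193777 G=2048/2501] → run D
t=9: vr[A=2048/1277 C=2994176/1057923 D=3072/2501 F=3868672/3193777 G=2048/2501] → run G
t=10: vr[A=2048/1277 C=2994176/1057923 D=3072/2501 F=3868672/3193777 G=1819136/657763] → run F
t=11: vr[A=2048/1277 C=2994176/1057923 D=3072/2501 F=6429696/3193777 G=1819136/657763] → run D
t=12: vr[A=2048/1277 C=2994176/1057923 D=4096/2501 F=6429696/3193777 G=1819136/657763] → run A
t=13: vr[A=3072/1277 C=2994176/1057923 D=4096/2501 F=6429696/3193777 G=1819136/657763] → run D
t=14: vr[A=3072/1277 C=2994176/1057923 D=5120/2501 F=6429696/3193777 G=1819136/657763] → run F
t=15: vr[A=3072/1277 C=2994176/1057923 D=5120/2501 F=8990720/3193777 G=1819136/657763] → run D
t=16: vr[A=3072/1277 C=2994176/1057923 F=8990720/3193777 G=1819136/657763] → run A
t=17: vr[A=4096/1277 C=2994176/1057923 F=8990720/3193777 G=1819136/657763] → run G
t=18: vr[A=4096/1277 C=2994176/1057923 F=8990720/3193777 G=3099648/657763] → run F
t=19: vr[A=4096/1277 C=2994176/1057923 F=11551744/3193777 G=3099648/657763] → run C
t=20: vr[A=4096/1277 C=5555200/1057923 F=11551744/3193777 G=3099648/657763] → run A
t=21: vr[A=5120/1277 C=5555200/1057923 F=11551744/3193777 G=3099648/657763] → run F
t=22: vr[A=5120/1277 C=5555200/1057923 F=14112768/3193777 G=3099648/657763] → run A
t=23: vr[C=5555200/1057923 F=14112768/3193777 G=3099648/657763] → run F
t=24: vr[C=5555200/1057923 G=3099648/657763] → run G
t=25: vr[C=5555200/1057923 G=4380160/657763] → run C
t=26: vr[C=2705408/352641 G=4380160/657763] → run G
t=27: vr[C=2705408/352641 G=5660672/657763] → run C
t=28: vr[C=10677248/1057923 G=5660672/657763] → run G
t=29: vr[C=10677248/1057923 G=6941184/657763] → run C
t=30: vr[C=13238272/1057923 G=6941184/657763] → run G
t=31: vr[C=13238272/1057923] → run C
t=32: (idle)
t=33: (idle)
t=34: (idle)
t=35: (idle)
t=36: (idle)
t=37: (idle)
t=38: (idle)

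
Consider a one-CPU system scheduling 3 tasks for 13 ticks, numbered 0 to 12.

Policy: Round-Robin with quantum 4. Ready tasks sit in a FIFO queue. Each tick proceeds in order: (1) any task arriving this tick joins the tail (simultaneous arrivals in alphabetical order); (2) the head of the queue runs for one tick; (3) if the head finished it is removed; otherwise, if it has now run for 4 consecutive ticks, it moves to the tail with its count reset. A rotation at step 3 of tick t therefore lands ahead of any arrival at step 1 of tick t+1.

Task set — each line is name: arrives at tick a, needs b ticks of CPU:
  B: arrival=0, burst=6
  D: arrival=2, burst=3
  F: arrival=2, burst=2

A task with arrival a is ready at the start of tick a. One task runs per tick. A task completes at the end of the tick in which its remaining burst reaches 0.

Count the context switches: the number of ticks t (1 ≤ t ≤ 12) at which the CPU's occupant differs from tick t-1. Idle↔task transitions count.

context switches = 4

t=0: queue=[B] q_used=0 → run B
t=1: queue=[B] q_used=1 → run B
t=2: queue=[B,D,F] q_used=2 → run B
t=3: queue=[B,D,F] q_used=3 → run B
t=4: queue=[D,F,B] q_used=0 → run D
t=5: queue=[D,F,B] q_used=1 → run D
t=6: queue=[D,F,B] q_used=2 → run D
t=7: queue=[F,B] q_used=0 → run F
t=8: queue=[F,B] q_used=1 → run F
t=9: queue=[B] q_used=0 → run B
t=10: queue=[B] q_used=1 → run B
t=11: (idle)
t=12: (idle)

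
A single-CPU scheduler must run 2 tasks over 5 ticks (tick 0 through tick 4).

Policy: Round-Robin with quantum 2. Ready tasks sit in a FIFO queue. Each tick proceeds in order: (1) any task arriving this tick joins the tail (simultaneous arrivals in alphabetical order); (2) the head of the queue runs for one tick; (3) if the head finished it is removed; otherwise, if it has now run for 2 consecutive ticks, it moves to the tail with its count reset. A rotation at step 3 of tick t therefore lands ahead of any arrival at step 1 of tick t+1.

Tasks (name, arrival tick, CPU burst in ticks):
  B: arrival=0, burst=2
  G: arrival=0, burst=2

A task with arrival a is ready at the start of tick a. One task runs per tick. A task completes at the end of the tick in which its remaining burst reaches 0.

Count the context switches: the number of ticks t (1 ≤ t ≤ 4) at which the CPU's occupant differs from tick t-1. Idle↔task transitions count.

t=0: queue=[B,G] q_used=0 → run B
t=1: queue=[B,G] q_used=1 → run B
t=2: queue=[G] q_used=0 → run G
t=3: queue=[G] q_used=1 → run G
t=4: (idle)

context switches = 2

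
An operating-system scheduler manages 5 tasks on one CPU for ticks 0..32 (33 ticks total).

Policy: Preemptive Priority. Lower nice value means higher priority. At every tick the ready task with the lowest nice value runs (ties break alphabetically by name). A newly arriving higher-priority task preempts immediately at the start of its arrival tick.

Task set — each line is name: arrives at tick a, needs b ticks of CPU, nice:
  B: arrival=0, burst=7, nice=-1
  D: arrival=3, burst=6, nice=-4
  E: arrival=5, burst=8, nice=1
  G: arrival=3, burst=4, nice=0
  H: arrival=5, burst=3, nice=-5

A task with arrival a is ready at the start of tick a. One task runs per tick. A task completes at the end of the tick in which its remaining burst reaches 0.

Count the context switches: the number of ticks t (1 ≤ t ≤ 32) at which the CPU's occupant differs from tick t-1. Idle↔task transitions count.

context switches = 7

t=0: ready={B} → run B
t=1: ready={B} → run B
t=2: ready={B} → run B
t=3: ready={B,D,G} → run D
t=4: ready={B,D,G} → run D
t=5: ready={B,D,E,G,H} → run H
t=6: ready={B,D,E,G,H} → run H
t=7: ready={B,D,E,G,H} → run H
t=8: ready={B,D,E,G} → run D
t=9: ready={B,D,E,G} → run D
t=10: ready={B,D,E,G} → run D
t=11: ready={B,D,E,G} → run D
t=12: ready={B,E,G} → run B
t=13: ready={B,E,G} → run B
t=14: ready={B,E,G} → run B
t=15: ready={B,E,G} → run B
t=16: ready={E,G} → run G
t=17: ready={E,G} → run G
t=18: ready={E,G} → run G
t=19: ready={E,G} → run G
t=20: ready={E} → run E
t=21: ready={E} → run E
t=22: ready={E} → run E
t=23: ready={E} → run E
t=24: ready={E} → run E
t=25: ready={E} → run E
t=26: ready={E} → run E
t=27: ready={E} → run E
t=28: (idle)
t=29: (idle)
t=30: (idle)
t=31: (idle)
t=32: (idle)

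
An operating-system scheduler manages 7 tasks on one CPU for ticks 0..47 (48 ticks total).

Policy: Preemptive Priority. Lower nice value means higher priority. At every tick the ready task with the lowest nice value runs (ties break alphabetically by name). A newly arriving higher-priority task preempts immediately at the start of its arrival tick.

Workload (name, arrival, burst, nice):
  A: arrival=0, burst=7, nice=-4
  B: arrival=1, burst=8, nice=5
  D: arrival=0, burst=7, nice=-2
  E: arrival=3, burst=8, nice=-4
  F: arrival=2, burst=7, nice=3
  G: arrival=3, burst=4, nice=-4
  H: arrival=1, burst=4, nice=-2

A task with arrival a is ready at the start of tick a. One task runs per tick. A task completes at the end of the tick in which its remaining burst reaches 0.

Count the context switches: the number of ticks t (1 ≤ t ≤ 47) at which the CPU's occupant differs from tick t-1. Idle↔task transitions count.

context switches = 7

t=0: ready={A,D} → run A
t=1: ready={A,B,D,H} → run A
t=2: ready={A,B,D,F,H} → run A
t=3: ready={A,B,D,E,F,G,H} → run A
t=4: ready={A,B,D,E,F,G,H} → run A
t=5: ready={A,B,D,E,F,G,H} → run A
t=6: ready={A,B,D,E,F,G,H} → run A
t=7: ready={B,D,E,F,G,H} → run E
t=8: ready={B,D,E,F,G,H} → run E
t=9: ready={B,D,E,F,G,H} → run E
t=10: ready={B,D,E,F,G,H} → run E
t=11: ready={B,D,E,F,G,H} → run E
t=12: ready={B,D,E,F,G,H} → run E
t=13: ready={B,D,E,F,G,H} → run E
t=14: ready={B,D,E,F,G,H} → run E
t=15: ready={B,D,F,G,H} → run G
t=16: ready={B,D,F,G,H} → run G
t=17: ready={B,D,F,G,H} → run G
t=18: ready={B,D,F,G,H} → run G
t=19: ready={B,D,F,H} → run D
t=20: ready={B,D,F,H} → run D
t=21: ready={B,D,F,H} → run D
t=22: ready={B,D,F,H} → run D
t=23: ready={B,D,F,H} → run D
t=24: ready={B,D,F,H} → run D
t=25: ready={B,D,F,H} → run D
t=26: ready={B,F,H} → run H
t=27: ready={B,F,H} → run H
t=28: ready={B,F,H} → run H
t=29: ready={B,F,H} → run H
t=30: ready={B,F} → run F
t=31: ready={B,F} → run F
t=32: ready={B,F} → run F
t=33: ready={B,F} → run F
t=34: ready={B,F} → run F
t=35: ready={B,F} → run F
t=36: ready={B,F} → run F
t=37: ready={B} → run B
t=38: ready={B} → run B
t=39: ready={B} → run B
t=40: ready={B} → run B
t=41: ready={B} → run B
t=42: ready={B} → run B
t=43: ready={B} → run B
t=44: ready={B} → run B
t=45: (idle)
t=46: (idle)
t=47: (idle)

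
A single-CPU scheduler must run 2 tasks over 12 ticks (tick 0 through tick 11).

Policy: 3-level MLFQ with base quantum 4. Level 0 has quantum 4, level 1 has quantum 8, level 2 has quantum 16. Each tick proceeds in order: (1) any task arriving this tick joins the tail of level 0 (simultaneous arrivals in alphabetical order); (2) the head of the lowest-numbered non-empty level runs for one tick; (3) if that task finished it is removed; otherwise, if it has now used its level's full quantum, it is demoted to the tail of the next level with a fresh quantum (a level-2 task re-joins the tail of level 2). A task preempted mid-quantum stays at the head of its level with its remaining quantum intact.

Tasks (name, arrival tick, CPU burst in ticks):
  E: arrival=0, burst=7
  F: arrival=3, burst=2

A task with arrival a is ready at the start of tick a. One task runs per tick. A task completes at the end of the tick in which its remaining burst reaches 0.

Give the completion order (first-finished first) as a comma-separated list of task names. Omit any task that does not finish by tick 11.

t=0: L0/L1/L2 = E/-/- → run E
t=1: L0/L1/L2 = E/-/- → run E
t=2: L0/L1/L2 = E/-/- → run E
t=3: L0/L1/L2 = EF/-/- → run E
t=4: L0/L1/L2 = F/E/- → run F
t=5: L0/L1/L2 = F/E/- → run F
t=6: L0/L1/L2 = -/E/- → run E
t=7: L0/L1/L2 = -/E/- → run E
t=8: L0/L1/L2 = -/E/- → run E
t=9: (idle)
t=10: (idle)
t=11: (idle)

completion order = F, E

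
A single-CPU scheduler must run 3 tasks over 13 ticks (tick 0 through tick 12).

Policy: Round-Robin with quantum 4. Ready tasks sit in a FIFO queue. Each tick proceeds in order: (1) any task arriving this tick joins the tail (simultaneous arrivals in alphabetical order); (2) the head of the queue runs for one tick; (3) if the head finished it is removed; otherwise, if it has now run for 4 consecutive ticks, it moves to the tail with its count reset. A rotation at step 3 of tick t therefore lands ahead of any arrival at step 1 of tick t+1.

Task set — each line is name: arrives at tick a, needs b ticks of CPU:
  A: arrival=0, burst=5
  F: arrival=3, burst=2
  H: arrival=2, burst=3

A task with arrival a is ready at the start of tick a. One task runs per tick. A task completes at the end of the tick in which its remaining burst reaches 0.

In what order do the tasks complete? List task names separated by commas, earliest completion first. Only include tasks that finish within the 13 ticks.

completion order = H, F, A

t=0: queue=[A] q_used=0 → run A
t=1: queue=[A] q_used=1 → run A
t=2: queue=[A,H] q_used=2 → run A
t=3: queue=[A,H,F] q_used=3 → run A
t=4: queue=[H,F,A] q_used=0 → run H
t=5: queue=[H,F,A] q_used=1 → run H
t=6: queue=[H,F,A] q_used=2 → run H
t=7: queue=[F,A] q_used=0 → run F
t=8: queue=[F,A] q_used=1 → run F
t=9: queue=[A] q_used=0 → run A
t=10: (idle)
t=11: (idle)
t=12: (idle)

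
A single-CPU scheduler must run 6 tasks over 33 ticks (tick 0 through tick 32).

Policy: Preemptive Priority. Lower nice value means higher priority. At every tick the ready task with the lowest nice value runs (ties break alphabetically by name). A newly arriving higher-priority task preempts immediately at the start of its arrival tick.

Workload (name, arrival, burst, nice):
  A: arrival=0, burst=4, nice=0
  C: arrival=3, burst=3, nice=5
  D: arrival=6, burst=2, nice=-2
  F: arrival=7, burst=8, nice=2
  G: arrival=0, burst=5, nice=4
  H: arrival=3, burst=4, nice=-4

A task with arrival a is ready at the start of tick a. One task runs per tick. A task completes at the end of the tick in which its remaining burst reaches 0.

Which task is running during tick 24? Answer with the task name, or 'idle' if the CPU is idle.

t=0: ready={A,G} → run A
t=1: ready={A,G} → run A
t=2: ready={A,G} → run A
t=3: ready={A,C,G,H} → run H
t=4: ready={A,C,G,H} → run H
t=5: ready={A,C,G,H} → run H
t=6: ready={A,C,D,G,H} → run H
t=7: ready={A,C,D,F,G} → run D
t=8: ready={A,C,D,F,G} → run D
t=9: ready={A,C,F,G} → run A
t=10: ready={C,F,G} → run F
t=11: ready={C,F,G} → run F
t=12: ready={C,F,G} → run F
t=13: ready={C,F,G} → run F
t=14: ready={C,F,G} → run F
t=15: ready={C,F,G} → run F
t=16: ready={C,F,G} → run F
t=17: ready={C,F,G} → run F
t=18: ready={C,G} → run G
t=19: ready={C,G} → run G
t=20: ready={C,G} → run G
t=21: ready={C,G} → run G
t=22: ready={C,G} → run G
t=23: ready={C} → run C
t=24: ready={C} → run C
t=25: ready={C} → run C
t=26: (idle)
t=27: (idle)
t=28: (idle)
t=29: (idle)
t=30: (idle)
t=31: (idle)
t=32: (idle)

running at tick 24 = C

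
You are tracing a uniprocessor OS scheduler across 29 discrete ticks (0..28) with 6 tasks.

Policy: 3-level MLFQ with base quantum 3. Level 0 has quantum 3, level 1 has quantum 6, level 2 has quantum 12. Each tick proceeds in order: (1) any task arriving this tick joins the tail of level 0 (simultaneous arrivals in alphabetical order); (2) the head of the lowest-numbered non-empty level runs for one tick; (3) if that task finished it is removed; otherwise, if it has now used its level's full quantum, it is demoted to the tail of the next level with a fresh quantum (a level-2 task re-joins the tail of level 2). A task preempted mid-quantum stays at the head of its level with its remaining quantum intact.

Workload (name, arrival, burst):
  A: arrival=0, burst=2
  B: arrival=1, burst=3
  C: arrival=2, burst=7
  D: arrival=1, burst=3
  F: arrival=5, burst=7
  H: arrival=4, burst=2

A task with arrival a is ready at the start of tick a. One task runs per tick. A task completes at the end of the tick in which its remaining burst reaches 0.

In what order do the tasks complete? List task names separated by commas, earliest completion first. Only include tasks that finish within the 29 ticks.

t=0: L0/L1/L2 = A/-/- → run A
t=1: L0/L1/L2 = ABD/-/- → run A
t=2: L0/L1/L2 = BDC/-/- → run B
t=3: L0/L1/L2 = BDC/-/- → run B
t=4: L0/L1/L2 = BDCH/-/- → run B
t=5: L0/L1/L2 = DCHF/-/- → run D
t=6: L0/L1/L2 = DCHF/-/- → run D
t=7: L0/L1/L2 = DCHF/-/- → run D
t=8: L0/L1/L2 = CHF/-/- → run C
t=9: L0/L1/L2 = CHF/-/- → run C
t=10: L0/L1/L2 = CHF/-/- → run C
t=11: L0/L1/L2 = HF/C/- → run H
t=12: L0/L1/L2 = HF/C/- → run H
t=13: L0/L1/L2 = F/C/- → run F
t=14: L0/L1/L2 = F/C/- → run F
t=15: L0/L1/L2 = F/C/- → run F
t=16: L0/L1/L2 = -/CF/- → run C
t=17: L0/L1/L2 = -/CF/- → run C
t=18: L0/L1/L2 = -/CF/- → run C
t=19: L0/L1/L2 = -/CF/- → run C
t=20: L0/L1/L2 = -/F/- → run F
t=21: L0/L1/L2 = -/F/- → run F
t=22: L0/L1/L2 = -/F/- → run F
t=23: L0/L1/L2 = -/F/- → run F
t=24: (idle)
t=25: (idle)
t=26: (idle)
t=27: (idle)
t=28: (idle)

completion order = A, B, D, H, C, F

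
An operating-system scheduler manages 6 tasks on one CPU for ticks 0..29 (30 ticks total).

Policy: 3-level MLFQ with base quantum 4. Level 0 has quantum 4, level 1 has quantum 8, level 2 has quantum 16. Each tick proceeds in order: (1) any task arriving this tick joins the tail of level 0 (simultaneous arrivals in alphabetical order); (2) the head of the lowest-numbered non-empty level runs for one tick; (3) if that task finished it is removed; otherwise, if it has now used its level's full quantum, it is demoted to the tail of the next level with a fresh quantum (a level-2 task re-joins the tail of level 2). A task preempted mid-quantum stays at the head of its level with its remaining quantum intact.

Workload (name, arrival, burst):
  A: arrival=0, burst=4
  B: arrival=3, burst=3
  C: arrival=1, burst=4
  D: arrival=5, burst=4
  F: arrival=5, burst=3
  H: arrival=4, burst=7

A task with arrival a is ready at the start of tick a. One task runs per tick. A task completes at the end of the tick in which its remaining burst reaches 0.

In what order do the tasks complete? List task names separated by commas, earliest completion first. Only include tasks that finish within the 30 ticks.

t=0: L0/L1/L2 = A/-/- → run A
t=1: L0/L1/L2 = AC/-/- → run A
t=2: L0/L1/L2 = AC/-/- → run A
t=3: L0/L1/L2 = ACB/-/- → run A
t=4: L0/L1/L2 = CBH/-/- → run C
t=5: L0/L1/L2 = CBHDF/-/- → run C
t=6: L0/L1/L2 = CBHDF/-/- → run C
t=7: L0/L1/L2 = CBHDF/-/- → run C
t=8: L0/L1/L2 = BHDF/-/- → run B
t=9: L0/L1/L2 = BHDF/-/- → run B
t=10: L0/L1/L2 = BHDF/-/- → run B
t=11: L0/L1/L2 = HDF/-/- → run H
t=12: L0/L1/L2 = HDF/-/- → run H
t=13: L0/L1/L2 = HDF/-/- → run H
t=14: L0/L1/L2 = HDF/-/- → run H
t=15: L0/L1/L2 = DF/H/- → run D
t=16: L0/L1/L2 = DF/H/- → run D
t=17: L0/L1/L2 = DF/H/- → run D
t=18: L0/L1/L2 = DF/H/- → run D
t=19: L0/L1/L2 = F/H/- → run F
t=20: L0/L1/L2 = F/H/- → run F
t=21: L0/L1/L2 = F/H/- → run F
t=22: L0/L1/L2 = -/H/- → run H
t=23: L0/L1/L2 = -/H/- → run H
t=24: L0/L1/L2 = -/H/- → run H
t=25: (idle)
t=26: (idle)
t=27: (idle)
t=28: (idle)
t=29: (idle)

completion order = A, C, B, D, F, H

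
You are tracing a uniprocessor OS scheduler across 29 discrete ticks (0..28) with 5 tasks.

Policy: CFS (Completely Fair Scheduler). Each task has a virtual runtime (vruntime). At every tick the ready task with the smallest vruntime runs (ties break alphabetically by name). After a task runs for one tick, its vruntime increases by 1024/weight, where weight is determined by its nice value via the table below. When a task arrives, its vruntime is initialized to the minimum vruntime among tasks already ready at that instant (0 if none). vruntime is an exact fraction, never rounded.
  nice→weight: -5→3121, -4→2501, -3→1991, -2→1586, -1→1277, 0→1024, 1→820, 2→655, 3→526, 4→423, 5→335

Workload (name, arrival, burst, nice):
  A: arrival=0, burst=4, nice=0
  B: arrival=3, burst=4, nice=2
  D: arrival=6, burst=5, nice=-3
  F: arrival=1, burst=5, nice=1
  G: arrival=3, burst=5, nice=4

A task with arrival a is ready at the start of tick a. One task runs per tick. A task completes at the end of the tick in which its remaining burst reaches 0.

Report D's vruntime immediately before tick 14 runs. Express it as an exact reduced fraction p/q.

vruntime(D, start of tick 14) = 1757531/408155

t=0: vr[A=0] → run A
t=1: vr[A=1 F=1] → run A
t=2: vr[A=2 F=1] → run F
t=3: vr[A=2 B=2 F=461/205 G=2] → run A
t=4: vr[A=3 B=2 F=461/205 G=2] → run B
t=5: vr[A=3 B=2334/655 F=461/205 G=2] → run G
t=6: vr[A=3 B=2334/655 D=461/205 F=461/205 G=1870/423] → run D
t=7: vr[A=3 B=2334/655 D=1127771/408155 F=461/205 G=1870/423] → run F
t=8: vr[A=3 B=2334/655 D=1127771/408155 F=717/205 G=1870/423] → run D
t=9: vr[A=3 B=2334/655 D=1337691/408155 F=717/205 G=1870/423] → run A
t=10: vr[B=2334/655 D=1337691/408155 F=717/205 G=1870/423] → run D
t=11: vr[B=2334/655 D=1547611/408155 F=717/205 G=1870/423] → run F
t=12: vr[B=2334/655 D=1547611/408155 F=973/205 G=1870/423] → run B
t=13: vr[B=3358/655 D=1547611/408155 F=973/205 G=1870/423] → run D
t=14: vr[B=3358/655 D=1757531/408155 F=973/205 G=1870/423] → run D
t=15: vr[B=3358/655 F=973/205 G=1870/423] → run G
t=16: vr[B=3358/655 F=973/205 G=2894/423] → run F
t=17: vr[B=3358/655 F=1229/205 G=2894/423] → run B
t=18: vr[B=4382/655 F=1229/205 G=2894/423] → run F
t=19: vr[B=4382/655 G=2894/423] → run B
t=20: vr[G=2894/423] → run G
t=21: vr[G=1306/141] → run G
t=22: vr[G=4942/423] → run G
t=23: (idle)
t=24: (idle)
t=25: (idle)
t=26: (idle)
t=27: (idle)
t=28: (idle)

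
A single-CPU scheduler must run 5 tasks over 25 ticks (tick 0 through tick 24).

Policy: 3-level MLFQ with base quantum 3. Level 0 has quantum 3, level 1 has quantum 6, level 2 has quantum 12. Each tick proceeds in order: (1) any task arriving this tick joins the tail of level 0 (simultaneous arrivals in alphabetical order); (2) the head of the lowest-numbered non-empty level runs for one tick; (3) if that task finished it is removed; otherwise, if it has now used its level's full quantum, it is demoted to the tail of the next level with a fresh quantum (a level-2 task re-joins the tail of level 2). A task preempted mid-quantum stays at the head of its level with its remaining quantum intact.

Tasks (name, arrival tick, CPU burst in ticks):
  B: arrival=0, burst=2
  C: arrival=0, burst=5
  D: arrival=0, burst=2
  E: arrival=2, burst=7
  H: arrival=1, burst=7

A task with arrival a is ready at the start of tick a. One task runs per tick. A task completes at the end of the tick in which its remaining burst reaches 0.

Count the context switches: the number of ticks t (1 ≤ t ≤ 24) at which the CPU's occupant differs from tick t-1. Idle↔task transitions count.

context switches = 8

t=0: L0/L1/L2 = BCD/-/- → run B
t=1: L0/L1/L2 = BCDH/-/- → run B
t=2: L0/L1/L2 = CDHE/-/- → run C
t=3: L0/L1/L2 = CDHE/-/- → run C
t=4: L0/L1/L2 = CDHE/-/- → run C
t=5: L0/L1/L2 = DHE/C/- → run D
t=6: L0/L1/L2 = DHE/C/- → run D
t=7: L0/L1/L2 = HE/C/- → run H
t=8: L0/L1/L2 = HE/C/- → run H
t=9: L0/L1/L2 = HE/C/- → run H
t=10: L0/L1/L2 = E/CH/- → run E
t=11: L0/L1/L2 = E/CH/- → run E
t=12: L0/L1/L2 = E/CH/- → run E
t=13: L0/L1/L2 = -/CHE/- → run C
t=14: L0/L1/L2 = -/CHE/- → run C
t=15: L0/L1/L2 = -/HE/- → run H
t=16: L0/L1/L2 = -/HE/- → run H
t=17: L0/L1/L2 = -/HE/- → run H
t=18: L0/L1/L2 = -/HE/- → run H
t=19: L0/L1/L2 = -/E/- → run E
t=20: L0/L1/L2 = -/E/- → run E
t=21: L0/L1/L2 = -/E/- → run E
t=22: L0/L1/L2 = -/E/- → run E
t=23: (idle)
t=24: (idle)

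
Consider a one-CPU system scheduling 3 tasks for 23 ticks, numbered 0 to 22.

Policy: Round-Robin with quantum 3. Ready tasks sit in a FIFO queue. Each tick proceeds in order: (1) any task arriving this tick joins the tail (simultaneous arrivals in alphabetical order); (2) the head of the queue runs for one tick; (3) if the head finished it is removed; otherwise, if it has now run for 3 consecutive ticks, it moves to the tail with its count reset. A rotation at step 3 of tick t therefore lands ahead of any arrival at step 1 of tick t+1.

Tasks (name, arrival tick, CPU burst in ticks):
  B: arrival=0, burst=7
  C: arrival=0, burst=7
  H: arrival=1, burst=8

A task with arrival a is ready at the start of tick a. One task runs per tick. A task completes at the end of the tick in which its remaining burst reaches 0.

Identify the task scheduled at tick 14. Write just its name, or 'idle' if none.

t=0: queue=[B,C] q_used=0 → run B
t=1: queue=[B,C,H] q_used=1 → run B
t=2: queue=[B,C,H] q_used=2 → run B
t=3: queue=[C,H,B] q_used=0 → run C
t=4: queue=[C,H,B] q_used=1 → run C
t=5: queue=[C,H,B] q_used=2 → run C
t=6: queue=[H,B,C] q_used=0 → run H
t=7: queue=[H,B,C] q_used=1 → run H
t=8: queue=[H,B,C] q_used=2 → run H
t=9: queue=[B,C,H] q_used=0 → run B
t=10: queue=[B,C,H] q_used=1 → run B
t=11: queue=[B,C,H] q_used=2 → run B
t=12: queue=[C,H,B] q_used=0 → run C
t=13: queue=[C,H,B] q_used=1 → run C
t=14: queue=[C,H,B] q_used=2 → run C
t=15: queue=[H,B,C] q_used=0 → run H
t=16: queue=[H,B,C] q_used=1 → run H
t=17: queue=[H,B,C] q_used=2 → run H
t=18: queue=[B,C,H] q_used=0 → run B
t=19: queue=[C,H] q_used=0 → run C
t=20: queue=[H] q_used=0 → run H
t=21: queue=[H] q_used=1 → run H
t=22: (idle)

running at tick 14 = C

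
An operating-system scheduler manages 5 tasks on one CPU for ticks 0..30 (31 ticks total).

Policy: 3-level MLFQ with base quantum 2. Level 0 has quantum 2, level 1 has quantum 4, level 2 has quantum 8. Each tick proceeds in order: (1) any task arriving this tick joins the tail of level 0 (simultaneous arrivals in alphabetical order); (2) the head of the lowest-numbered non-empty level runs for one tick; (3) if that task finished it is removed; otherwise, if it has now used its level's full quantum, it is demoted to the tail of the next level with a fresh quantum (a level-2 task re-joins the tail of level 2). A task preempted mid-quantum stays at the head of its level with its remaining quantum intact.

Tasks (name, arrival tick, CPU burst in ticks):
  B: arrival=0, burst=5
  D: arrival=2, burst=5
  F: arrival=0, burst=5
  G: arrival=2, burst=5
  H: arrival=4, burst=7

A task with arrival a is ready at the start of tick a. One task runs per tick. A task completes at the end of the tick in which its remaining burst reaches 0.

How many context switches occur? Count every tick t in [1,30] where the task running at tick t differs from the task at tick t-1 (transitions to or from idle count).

context switches = 10

t=0: L0/L1/L2 = BF/-/- → run B
t=1: L0/L1/L2 = BF/-/- → run B
t=2: L0/L1/L2 = FDG/B/- → run F
t=3: L0/L1/L2 = FDG/B/- → run F
t=4: L0/L1/L2 = DGH/BF/- → run D
t=5: L0/L1/L2 = DGH/BF/- → run D
t=6: L0/L1/L2 = GH/BFD/- → run G
t=7: L0/L1/L2 = GH/BFD/- → run G
t=8: L0/L1/L2 = H/BFDG/- → run H
t=9: L0/L1/L2 = H/BFDG/- → run H
t=10: L0/L1/L2 = -/BFDGH/- → run B
t=11: L0/L1/L2 = -/BFDGH/- → run B
t=12: L0/L1/L2 = -/BFDGH/- → run B
t=13: L0/L1/L2 = -/FDGH/- → run F
t=14: L0/L1/L2 = -/FDGH/- → run F
t=15: L0/L1/L2 = -/FDGH/- → run F
t=16: L0/L1/L2 = -/DGH/- → run D
t=17: L0/L1/L2 = -/DGH/- → run D
t=18: L0/L1/L2 = -/DGH/- → run D
t=19: L0/L1/L2 = -/GH/- → run G
t=20: L0/L1/L2 = -/GH/- → run G
t=21: L0/L1/L2 = -/GH/- → run G
t=22: L0/L1/L2 = -/H/- → run H
t=23: L0/L1/L2 = -/H/- → run H
t=24: L0/L1/L2 = -/H/- → run H
t=25: L0/L1/L2 = -/H/- → run H
t=26: L0/L1/L2 = -/-/H → run H
t=27: (idle)
t=28: (idle)
t=29: (idle)
t=30: (idle)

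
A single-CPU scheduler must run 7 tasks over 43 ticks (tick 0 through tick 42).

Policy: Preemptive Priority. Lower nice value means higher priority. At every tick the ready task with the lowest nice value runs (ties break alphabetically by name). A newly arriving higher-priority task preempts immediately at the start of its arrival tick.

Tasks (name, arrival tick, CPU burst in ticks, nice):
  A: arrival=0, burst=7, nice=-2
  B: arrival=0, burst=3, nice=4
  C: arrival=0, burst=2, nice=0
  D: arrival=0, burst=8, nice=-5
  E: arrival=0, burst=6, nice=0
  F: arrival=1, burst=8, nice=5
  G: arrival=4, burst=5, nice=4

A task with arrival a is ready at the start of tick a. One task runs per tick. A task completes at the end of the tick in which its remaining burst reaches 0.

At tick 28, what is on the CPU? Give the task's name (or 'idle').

running at tick 28 = G

t=0: ready={A,B,C,D,E} → run D
t=1: ready={A,B,C,D,E,F} → run D
t=2: ready={A,B,C,D,E,F} → run D
t=3: ready={A,B,C,D,E,F} → run D
t=4: ready={A,B,C,D,E,F,G} → run D
t=5: ready={A,B,C,D,E,F,G} → run D
t=6: ready={A,B,C,D,E,F,G} → run D
t=7: ready={A,B,C,D,E,F,G} → run D
t=8: ready={A,B,C,E,F,G} → run A
t=9: ready={A,B,C,E,F,G} → run A
t=10: ready={A,B,C,E,F,G} → run A
t=11: ready={A,B,C,E,F,G} → run A
t=12: ready={A,B,C,E,F,G} → run A
t=13: ready={A,B,C,E,F,G} → run A
t=14: ready={A,B,C,E,F,G} → run A
t=15: ready={B,C,E,F,G} → run C
t=16: ready={B,C,E,F,G} → run C
t=17: ready={B,E,F,G} → run E
t=18: ready={B,E,F,G} → run E
t=19: ready={B,E,F,G} → run E
t=20: ready={B,E,F,G} → run E
t=21: ready={B,E,F,G} → run E
t=22: ready={B,E,F,G} → run E
t=23: ready={B,F,G} → run B
t=24: ready={B,F,G} → run B
t=25: ready={B,F,G} → run B
t=26: ready={F,G} → run G
t=27: ready={F,G} → run G
t=28: ready={F,G} → run G
t=29: ready={F,G} → run G
t=30: ready={F,G} → run G
t=31: ready={F} → run F
t=32: ready={F} → run F
t=33: ready={F} → run F
t=34: ready={F} → run F
t=35: ready={F} → run F
t=36: ready={F} → run F
t=37: ready={F} → run F
t=38: ready={F} → run F
t=39: (idle)
t=40: (idle)
t=41: (idle)
t=42: (idle)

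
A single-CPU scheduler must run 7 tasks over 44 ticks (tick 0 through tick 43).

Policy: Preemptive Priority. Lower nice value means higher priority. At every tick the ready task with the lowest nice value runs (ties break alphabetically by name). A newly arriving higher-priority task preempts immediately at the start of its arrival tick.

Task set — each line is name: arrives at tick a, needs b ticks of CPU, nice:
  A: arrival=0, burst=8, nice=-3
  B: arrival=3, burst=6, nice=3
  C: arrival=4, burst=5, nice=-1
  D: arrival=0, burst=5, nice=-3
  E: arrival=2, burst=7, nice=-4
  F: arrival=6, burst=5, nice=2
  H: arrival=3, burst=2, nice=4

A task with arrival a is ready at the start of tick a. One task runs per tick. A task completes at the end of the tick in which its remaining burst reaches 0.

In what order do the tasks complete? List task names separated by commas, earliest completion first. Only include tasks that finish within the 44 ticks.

t=0: ready={A,D} → run A
t=1: ready={A,D} → run A
t=2: ready={A,D,E} → run E
t=3: ready={A,B,D,E,H} → run E
t=4: ready={A,B,C,D,E,H} → run E
t=5: ready={A,B,C,D,E,H} → run E
t=6: ready={A,B,C,D,E,F,H} → run E
t=7: ready={A,B,C,D,E,F,H} → run E
t=8: ready={A,B,C,D,E,F,H} → run E
t=9: ready={A,B,C,D,F,H} → run A
t=10: ready={A,B,C,D,F,H} → run A
t=11: ready={A,B,C,D,F,H} → run A
t=12: ready={A,B,C,D,F,H} → run A
t=13: ready={A,B,C,D,F,H} → run A
t=14: ready={A,B,C,D,F,H} → run A
t=15: ready={B,C,D,F,H} → run D
t=16: ready={B,C,D,F,H} → run D
t=17: ready={B,C,D,F,H} → run D
t=18: ready={B,C,D,F,H} → run D
t=19: ready={B,C,D,F,H} → run D
t=20: ready={B,C,F,H} → run C
t=21: ready={B,C,F,H} → run C
t=22: ready={B,C,F,H} → run C
t=23: ready={B,C,F,H} → run C
t=24: ready={B,C,F,H} → run C
t=25: ready={B,F,H} → run F
t=26: ready={B,F,H} → run F
t=27: ready={B,F,H} → run F
t=28: ready={B,F,H} → run F
t=29: ready={B,F,H} → run F
t=30: ready={B,H} → run B
t=31: ready={B,H} → run B
t=32: ready={B,H} → run B
t=33: ready={B,H} → run B
t=34: ready={B,H} → run B
t=35: ready={B,H} → run B
t=36: ready={H} → run H
t=37: ready={H} → run H
t=38: (idle)
t=39: (idle)
t=40: (idle)
t=41: (idle)
t=42: (idle)
t=43: (idle)

completion order = E, A, D, C, F, B, H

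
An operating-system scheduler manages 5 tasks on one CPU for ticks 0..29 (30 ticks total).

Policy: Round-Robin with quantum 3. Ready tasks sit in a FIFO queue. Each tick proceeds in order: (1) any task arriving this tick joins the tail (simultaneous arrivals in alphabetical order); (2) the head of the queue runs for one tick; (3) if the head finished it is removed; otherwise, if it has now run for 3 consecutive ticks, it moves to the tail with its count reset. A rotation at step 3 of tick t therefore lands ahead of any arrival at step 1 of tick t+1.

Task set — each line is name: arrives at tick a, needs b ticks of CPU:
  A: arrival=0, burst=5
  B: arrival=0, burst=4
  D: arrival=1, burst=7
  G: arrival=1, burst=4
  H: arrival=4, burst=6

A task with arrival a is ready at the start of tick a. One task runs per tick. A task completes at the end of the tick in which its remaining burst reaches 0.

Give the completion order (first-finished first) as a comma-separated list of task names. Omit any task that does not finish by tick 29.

t=0: queue=[A,B] q_used=0 → run A
t=1: queue=[A,B,D,G] q_used=1 → run A
t=2: queue=[A,B,D,G] q_used=2 → run A
t=3: queue=[B,D,G,A] q_used=0 → run B
t=4: queue=[B,D,G,A,H] q_used=1 → run B
t=5: queue=[B,D,G,A,H] q_used=2 → run B
t=6: queue=[D,G,A,H,B] q_used=0 → run D
t=7: queue=[D,G,A,H,B] q_used=1 → run D
t=8: queue=[D,G,A,H,B] q_used=2 → run D
t=9: queue=[G,A,H,B,D] q_used=0 → run G
t=10: queue=[G,A,H,B,D] q_used=1 → run G
t=11: queue=[G,A,H,B,D] q_used=2 → run G
t=12: queue=[A,H,B,D,G] q_used=0 → run A
t=13: queue=[A,H,B,D,G] q_used=1 → run A
t=14: queue=[H,B,D,G] q_used=0 → run H
t=15: queue=[H,B,D,G] q_used=1 → run H
t=16: queue=[H,B,D,G] q_used=2 → run H
t=17: queue=[B,D,G,H] q_used=0 → run B
t=18: queue=[D,G,H] q_used=0 → run D
t=19: queue=[D,G,H] q_used=1 → run D
t=20: queue=[D,G,H] q_used=2 → run D
t=21: queue=[G,H,D] q_used=0 → run G
t=22: queue=[H,D] q_used=0 → run H
t=23: queue=[H,D] q_used=1 → run H
t=24: queue=[H,D] q_used=2 → run H
t=25: queue=[D] q_used=0 → run D
t=26: (idle)
t=27: (idle)
t=28: (idle)
t=29: (idle)

completion order = A, B, G, H, D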